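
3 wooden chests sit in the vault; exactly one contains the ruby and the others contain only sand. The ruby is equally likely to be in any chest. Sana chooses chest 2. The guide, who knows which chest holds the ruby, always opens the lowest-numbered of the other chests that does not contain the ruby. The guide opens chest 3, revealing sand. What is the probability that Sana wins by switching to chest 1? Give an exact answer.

1

Condition on the true location of the ruby.
If it is in chest 1 (prior 1/3): chest 3 is the lowest-numbered option available, probability 1; weight (1/3)·1 = 1/3.
If it is in chest 2 (prior 1/3): the guide would have opened chest 1 instead, probability 0; weight (1/3)·0 = 0.
If it is in chest 3 (prior 1/3): the guide opened chest 3, so this case is ruled out; weight (1/3)·0 = 0.
The weights sum to 1/3.
So P(the ruby in chest 1 | the guide opened chest 3) = (1/3) / (1/3) = 1.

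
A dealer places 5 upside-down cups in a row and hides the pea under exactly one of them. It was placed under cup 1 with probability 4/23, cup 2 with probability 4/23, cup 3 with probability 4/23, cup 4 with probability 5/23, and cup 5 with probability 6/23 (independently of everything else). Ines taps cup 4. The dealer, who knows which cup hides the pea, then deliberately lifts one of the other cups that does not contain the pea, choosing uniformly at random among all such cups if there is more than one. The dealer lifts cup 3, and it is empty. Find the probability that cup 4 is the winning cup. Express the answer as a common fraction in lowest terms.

15/71

Apply Bayes' rule, conditioning on where the pea actually is.
If it is under either of cups 1 and 2 (prior 4/23 each): the dealer has 3 equally likely choices, so probability 1/3; weight (4/23)·(1/3) = 4/69 each.
If it is under cup 3 (prior 4/23): the dealer opened cup 3, so this case is ruled out; weight (4/23)·0 = 0.
If it is under cup 4 (prior 5/23): the dealer has 4 equally likely choices, so probability 1/4; weight (5/23)·(1/4) = 5/92.
If it is under cup 5 (prior 6/23): the dealer has 3 equally likely choices, so probability 1/3; weight (6/23)·(1/3) = 2/23.
The weights sum to 71/276.
So P(the pea under cup 4 | the dealer opened cup 3) = (5/92) / (71/276) = 15/71.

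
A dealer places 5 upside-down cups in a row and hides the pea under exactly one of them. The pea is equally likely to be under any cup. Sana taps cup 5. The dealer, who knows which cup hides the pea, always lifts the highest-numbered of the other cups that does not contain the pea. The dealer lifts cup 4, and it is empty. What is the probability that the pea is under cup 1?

1/4

Condition on the true location of the pea.
If it is under any of cups 1, 2, 3, and 5 (prior 1/5 each): cup 4 is the highest-numbered option available, probability 1; weight (1/5)·1 = 1/5 each.
If it is under cup 4 (prior 1/5): the dealer opened cup 4, so this case is ruled out; weight (1/5)·0 = 0.
The weights sum to 4/5.
So P(the pea under cup 1 | the dealer opened cup 4) = (1/5) / (4/5) = 1/4.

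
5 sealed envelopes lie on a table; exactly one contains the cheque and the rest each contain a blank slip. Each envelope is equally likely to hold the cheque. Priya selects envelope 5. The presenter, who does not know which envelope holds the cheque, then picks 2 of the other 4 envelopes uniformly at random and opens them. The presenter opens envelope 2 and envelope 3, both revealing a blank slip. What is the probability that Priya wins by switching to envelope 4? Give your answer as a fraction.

1/3

Consider each possible location of the cheque in turn.
If it is in any of envelopes 1, 4, and 5 (prior 1/5 each): the presenter picks exactly this set with probability 1/6 regardless, and none is the prize; weight (1/5)·(1/6) = 1/30 each.
If it is in either of envelopes 2 and 3 (prior 1/5 each): that envelope was opened and seen not to hold the prize — ruled out; weight (1/5)·0 = 0 each.
The weights sum to 1/10.
So P(the cheque in envelope 4 | the presenter opened envelope 2 and envelope 3) = (1/30) / (1/10) = 1/3.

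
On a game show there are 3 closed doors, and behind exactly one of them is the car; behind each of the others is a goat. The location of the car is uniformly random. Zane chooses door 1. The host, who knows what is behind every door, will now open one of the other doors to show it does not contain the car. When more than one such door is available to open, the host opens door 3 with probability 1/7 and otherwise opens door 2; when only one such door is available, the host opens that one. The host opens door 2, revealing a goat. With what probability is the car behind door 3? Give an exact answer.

7/13

Condition on the true location of the car.
If it is behind door 1 (prior 1/3): door 3 is available but not opened, probability 6/7; weight (1/3)·(6/7) = 2/7.
If it is behind door 2 (prior 1/3): the host opened door 2, so this case is ruled out; weight (1/3)·0 = 0.
If it is behind door 3 (prior 1/3): only door 2 is available, probability 1; weight (1/3)·1 = 1/3.
The weights sum to 13/21.
So P(the car behind door 3 | the host opened door 2) = (1/3) / (13/21) = 7/13.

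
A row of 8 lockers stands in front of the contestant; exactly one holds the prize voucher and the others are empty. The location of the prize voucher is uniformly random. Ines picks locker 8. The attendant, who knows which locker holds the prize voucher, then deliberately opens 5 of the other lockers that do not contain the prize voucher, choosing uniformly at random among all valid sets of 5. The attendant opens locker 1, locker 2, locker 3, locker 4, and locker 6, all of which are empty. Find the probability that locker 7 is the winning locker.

7/16

Consider each possible location of the prize voucher in turn.
If it is in any of lockers 1, 2, 3, 4, and 6 (prior 1/8 each): that locker was opened and seen not to hold the prize — ruled out; weight (1/8)·0 = 0 each.
If it is in either of lockers 5 and 7 (prior 1/8 each): the attendant has 6 equally likely choices, so probability 1/6; weight (1/8)·(1/6) = 1/48 each.
If it is in locker 8 (prior 1/8): the attendant has 21 equally likely choices, so probability 1/21; weight (1/8)·(1/21) = 1/168.
The weights sum to 1/21.
So P(the prize voucher in locker 7 | the attendant opened locker 1, locker 2, locker 3, locker 4, and locker 6) = (1/48) / (1/21) = 7/16.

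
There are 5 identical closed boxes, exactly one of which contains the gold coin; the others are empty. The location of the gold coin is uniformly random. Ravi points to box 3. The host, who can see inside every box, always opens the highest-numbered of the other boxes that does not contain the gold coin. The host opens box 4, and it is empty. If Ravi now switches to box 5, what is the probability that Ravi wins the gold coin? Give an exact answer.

Condition on the true location of the gold coin.
If it is in any of boxes 1, 2, and 3 (prior 1/5 each): the host would have opened box 5 instead, probability 0; weight (1/5)·0 = 0 each.
If it is in box 4 (prior 1/5): the host opened box 4, so this case is ruled out; weight (1/5)·0 = 0.
If it is in box 5 (prior 1/5): box 4 is the highest-numbered option available, probability 1; weight (1/5)·1 = 1/5.
The weights sum to 1/5.
So P(the gold coin in box 5 | the host opened box 4) = (1/5) / (1/5) = 1.

1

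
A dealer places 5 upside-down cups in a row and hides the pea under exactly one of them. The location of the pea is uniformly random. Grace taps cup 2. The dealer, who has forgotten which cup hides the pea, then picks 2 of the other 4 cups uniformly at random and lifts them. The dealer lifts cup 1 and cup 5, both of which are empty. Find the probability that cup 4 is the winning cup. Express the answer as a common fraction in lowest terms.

1/3

Apply Bayes' rule, conditioning on where the pea actually is.
If it is under either of cups 1 and 5 (prior 1/5 each): that cup was opened and seen not to hold the prize — ruled out; weight (1/5)·0 = 0 each.
If it is under any of cups 2, 3, and 4 (prior 1/5 each): the dealer picks exactly this set with probability 1/6 regardless, and none is the prize; weight (1/5)·(1/6) = 1/30 each.
The weights sum to 1/10.
So P(the pea under cup 4 | the dealer opened cup 1 and cup 5) = (1/30) / (1/10) = 1/3.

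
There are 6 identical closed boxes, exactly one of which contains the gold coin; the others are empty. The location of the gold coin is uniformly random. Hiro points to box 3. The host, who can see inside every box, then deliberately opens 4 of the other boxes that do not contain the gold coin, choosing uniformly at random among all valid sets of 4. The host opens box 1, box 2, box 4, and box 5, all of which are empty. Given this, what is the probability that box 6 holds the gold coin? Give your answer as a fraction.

5/6

Condition on the true location of the gold coin.
If it is in any of boxes 1, 2, 4, and 5 (prior 1/6 each): that box was opened and seen not to hold the prize — ruled out; weight (1/6)·0 = 0 each.
If it is in box 3 (prior 1/6): the host has 5 equally likely choices, so probability 1/5; weight (1/6)·(1/5) = 1/30.
If it is in box 6 (prior 1/6): the host has no choice, probability 1; weight (1/6)·1 = 1/6.
The weights sum to 1/5.
So P(the gold coin in box 6 | the host opened box 1, box 2, box 4, and box 5) = (1/6) / (1/5) = 5/6.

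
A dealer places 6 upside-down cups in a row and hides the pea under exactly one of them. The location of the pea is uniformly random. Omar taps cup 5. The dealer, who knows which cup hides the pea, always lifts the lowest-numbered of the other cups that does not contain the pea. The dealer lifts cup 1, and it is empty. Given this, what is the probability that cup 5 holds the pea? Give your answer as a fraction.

Condition on the true location of the pea.
If it is under cup 1 (prior 1/6): the dealer opened cup 1, so this case is ruled out; weight (1/6)·0 = 0.
If it is under any of cups 2, 3, 4, 5, and 6 (prior 1/6 each): cup 1 is the lowest-numbered option available, probability 1; weight (1/6)·1 = 1/6 each.
The weights sum to 5/6.
So P(the pea under cup 5 | the dealer opened cup 1) = (1/6) / (5/6) = 1/5.

1/5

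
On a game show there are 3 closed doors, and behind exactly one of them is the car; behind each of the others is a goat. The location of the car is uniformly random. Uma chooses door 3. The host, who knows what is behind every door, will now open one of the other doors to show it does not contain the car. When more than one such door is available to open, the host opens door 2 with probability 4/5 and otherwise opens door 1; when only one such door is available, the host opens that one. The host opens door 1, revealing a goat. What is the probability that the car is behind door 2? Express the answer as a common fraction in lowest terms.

Apply Bayes' rule, conditioning on where the car actually is.
If it is behind door 1 (prior 1/3): the host opened door 1, so this case is ruled out; weight (1/3)·0 = 0.
If it is behind door 2 (prior 1/3): only door 1 is available, probability 1; weight (1/3)·1 = 1/3.
If it is behind door 3 (prior 1/3): door 2 is available but not opened, probability 1/5; weight (1/3)·(1/5) = 1/15.
The weights sum to 2/5.
So P(the car behind door 2 | the host opened door 1) = (1/3) / (2/5) = 5/6.

5/6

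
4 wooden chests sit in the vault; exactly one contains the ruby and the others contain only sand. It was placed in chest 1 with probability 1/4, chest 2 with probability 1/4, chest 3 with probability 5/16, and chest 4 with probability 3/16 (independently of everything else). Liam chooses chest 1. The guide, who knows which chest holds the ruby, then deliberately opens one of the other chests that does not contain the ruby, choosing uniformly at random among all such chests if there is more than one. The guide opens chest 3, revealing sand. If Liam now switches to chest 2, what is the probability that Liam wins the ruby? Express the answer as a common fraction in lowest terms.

12/29

Apply Bayes' rule, conditioning on where the ruby actually is.
If it is in chest 1 (prior 1/4): the guide has 3 equally likely choices, so probability 1/3; weight (1/4)·(1/3) = 1/12.
If it is in chest 2 (prior 1/4): the guide has 2 equally likely choices, so probability 1/2; weight (1/4)·(1/2) = 1/8.
If it is in chest 3 (prior 5/16): the guide opened chest 3, so this case is ruled out; weight (5/16)·0 = 0.
If it is in chest 4 (prior 3/16): the guide has 2 equally likely choices, so probability 1/2; weight (3/16)·(1/2) = 3/32.
The weights sum to 29/96.
So P(the ruby in chest 2 | the guide opened chest 3) = (1/8) / (29/96) = 12/29.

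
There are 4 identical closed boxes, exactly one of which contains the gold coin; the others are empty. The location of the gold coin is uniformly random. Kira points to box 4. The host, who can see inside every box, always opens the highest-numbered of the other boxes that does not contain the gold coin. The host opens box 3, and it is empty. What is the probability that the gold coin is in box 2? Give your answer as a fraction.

1/3

Apply Bayes' rule, conditioning on where the gold coin actually is.
If it is in any of boxes 1, 2, and 4 (prior 1/4 each): box 3 is the highest-numbered option available, probability 1; weight (1/4)·1 = 1/4 each.
If it is in box 3 (prior 1/4): the host opened box 3, so this case is ruled out; weight (1/4)·0 = 0.
The weights sum to 3/4.
So P(the gold coin in box 2 | the host opened box 3) = (1/4) / (3/4) = 1/3.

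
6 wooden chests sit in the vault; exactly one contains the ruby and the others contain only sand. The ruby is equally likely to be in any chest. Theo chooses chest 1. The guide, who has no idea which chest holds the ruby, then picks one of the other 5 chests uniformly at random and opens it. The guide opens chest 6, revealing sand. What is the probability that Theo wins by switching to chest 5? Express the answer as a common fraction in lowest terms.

1/5

Because the guide chose which chest to open without knowing where the ruby is, the choice is independent of the prize location. Learning that chest 6 does not hold the ruby simply rules out that one location and leaves the remaining 5 chests still equally likely by symmetry.
So P(the ruby in chest 5) = 1/5.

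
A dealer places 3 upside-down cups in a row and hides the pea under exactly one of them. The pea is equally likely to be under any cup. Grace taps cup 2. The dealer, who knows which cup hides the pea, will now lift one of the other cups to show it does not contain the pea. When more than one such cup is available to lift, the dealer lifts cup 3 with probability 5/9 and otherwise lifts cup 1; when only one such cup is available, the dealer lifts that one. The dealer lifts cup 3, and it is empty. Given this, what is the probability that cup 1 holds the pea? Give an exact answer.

Consider each possible location of the pea in turn.
If it is under cup 1 (prior 1/3): only cup 3 is available, probability 1; weight (1/3)·1 = 1/3.
If it is under cup 2 (prior 1/3): cup 3 is available, opened with probability 5/9; weight (1/3)·(5/9) = 5/27.
If it is under cup 3 (prior 1/3): the dealer opened cup 3, so this case is ruled out; weight (1/3)·0 = 0.
The weights sum to 14/27.
So P(the pea under cup 1 | the dealer opened cup 3) = (1/3) / (14/27) = 9/14.

9/14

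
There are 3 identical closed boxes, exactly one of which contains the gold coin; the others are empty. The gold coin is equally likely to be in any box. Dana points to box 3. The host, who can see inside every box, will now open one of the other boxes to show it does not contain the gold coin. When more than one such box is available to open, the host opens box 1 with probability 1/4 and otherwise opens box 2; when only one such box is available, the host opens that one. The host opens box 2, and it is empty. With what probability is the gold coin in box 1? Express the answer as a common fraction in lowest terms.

4/7

Consider each possible location of the gold coin in turn.
If it is in box 1 (prior 1/3): only box 2 is available, probability 1; weight (1/3)·1 = 1/3.
If it is in box 2 (prior 1/3): the host opened box 2, so this case is ruled out; weight (1/3)·0 = 0.
If it is in box 3 (prior 1/3): box 1 is available but not opened, probability 3/4; weight (1/3)·(3/4) = 1/4.
The weights sum to 7/12.
So P(the gold coin in box 1 | the host opened box 2) = (1/3) / (7/12) = 4/7.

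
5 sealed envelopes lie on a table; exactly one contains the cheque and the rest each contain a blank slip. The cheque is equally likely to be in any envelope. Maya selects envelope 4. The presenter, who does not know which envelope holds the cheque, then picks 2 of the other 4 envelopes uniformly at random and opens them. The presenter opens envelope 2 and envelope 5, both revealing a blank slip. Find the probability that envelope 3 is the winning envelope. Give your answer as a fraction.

Consider each possible location of the cheque in turn.
If it is in any of envelopes 1, 3, and 4 (prior 1/5 each): the presenter picks exactly this set with probability 1/6 regardless, and none is the prize; weight (1/5)·(1/6) = 1/30 each.
If it is in either of envelopes 2 and 5 (prior 1/5 each): that envelope was opened and seen not to hold the prize — ruled out; weight (1/5)·0 = 0 each.
The weights sum to 1/10.
So P(the cheque in envelope 3 | the presenter opened envelope 2 and envelope 5) = (1/30) / (1/10) = 1/3.

1/3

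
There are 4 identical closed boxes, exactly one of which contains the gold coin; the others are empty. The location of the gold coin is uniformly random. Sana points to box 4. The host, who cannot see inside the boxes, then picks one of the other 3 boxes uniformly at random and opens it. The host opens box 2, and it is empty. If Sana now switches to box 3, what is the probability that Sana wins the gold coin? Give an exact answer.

Consider each possible location of the gold coin in turn.
If it is in any of boxes 1, 3, and 4 (prior 1/4 each): the host picks box 2 with probability 1/3 regardless, and it is not the prize; weight (1/4)·(1/3) = 1/12 each.
If it is in box 2 (prior 1/4): the host opened box 2, so this case is ruled out; weight (1/4)·0 = 0.
The weights sum to 1/4.
So P(the gold coin in box 3 | the host opened box 2) = (1/12) / (1/4) = 1/3.

1/3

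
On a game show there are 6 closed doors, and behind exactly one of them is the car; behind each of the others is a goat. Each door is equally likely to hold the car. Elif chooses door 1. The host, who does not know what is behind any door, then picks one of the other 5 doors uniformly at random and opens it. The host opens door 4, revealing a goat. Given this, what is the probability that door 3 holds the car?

1/5

Condition on the true location of the car.
If it is behind any of doors 1, 2, 3, 5, and 6 (prior 1/6 each): the host picks door 4 with probability 1/5 regardless, and it is not the prize; weight (1/6)·(1/5) = 1/30 each.
If it is behind door 4 (prior 1/6): the host opened door 4, so this case is ruled out; weight (1/6)·0 = 0.
The weights sum to 1/6.
So P(the car behind door 3 | the host opened door 4) = (1/30) / (1/6) = 1/5.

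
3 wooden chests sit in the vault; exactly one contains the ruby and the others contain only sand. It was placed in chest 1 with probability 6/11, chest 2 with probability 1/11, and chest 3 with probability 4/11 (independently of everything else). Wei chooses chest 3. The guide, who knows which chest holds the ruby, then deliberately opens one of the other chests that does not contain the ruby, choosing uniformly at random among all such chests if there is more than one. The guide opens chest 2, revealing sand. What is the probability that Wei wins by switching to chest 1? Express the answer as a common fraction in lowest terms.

Condition on the true location of the ruby.
If it is in chest 1 (prior 6/11): the guide has no choice, probability 1; weight (6/11)·1 = 6/11.
If it is in chest 2 (prior 1/11): the guide opened chest 2, so this case is ruled out; weight (1/11)·0 = 0.
If it is in chest 3 (prior 4/11): the guide has 2 equally likely choices, so probability 1/2; weight (4/11)·(1/2) = 2/11.
The weights sum to 8/11.
So P(the ruby in chest 1 | the guide opened chest 2) = (6/11) / (8/11) = 3/4.

3/4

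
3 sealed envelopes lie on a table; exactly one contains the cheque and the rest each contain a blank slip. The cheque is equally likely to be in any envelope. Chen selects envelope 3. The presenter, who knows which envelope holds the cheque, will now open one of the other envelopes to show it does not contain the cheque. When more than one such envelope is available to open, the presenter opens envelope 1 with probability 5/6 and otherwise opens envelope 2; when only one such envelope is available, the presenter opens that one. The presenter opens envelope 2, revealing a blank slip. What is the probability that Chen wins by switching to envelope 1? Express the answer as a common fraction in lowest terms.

6/7

Condition on the true location of the cheque.
If it is in envelope 1 (prior 1/3): only envelope 2 is available, probability 1; weight (1/3)·1 = 1/3.
If it is in envelope 2 (prior 1/3): the presenter opened envelope 2, so this case is ruled out; weight (1/3)·0 = 0.
If it is in envelope 3 (prior 1/3): envelope 1 is available but not opened, probability 1/6; weight (1/3)·(1/6) = 1/18.
The weights sum to 7/18.
So P(the cheque in envelope 1 | the presenter opened envelope 2) = (1/3) / (7/18) = 6/7.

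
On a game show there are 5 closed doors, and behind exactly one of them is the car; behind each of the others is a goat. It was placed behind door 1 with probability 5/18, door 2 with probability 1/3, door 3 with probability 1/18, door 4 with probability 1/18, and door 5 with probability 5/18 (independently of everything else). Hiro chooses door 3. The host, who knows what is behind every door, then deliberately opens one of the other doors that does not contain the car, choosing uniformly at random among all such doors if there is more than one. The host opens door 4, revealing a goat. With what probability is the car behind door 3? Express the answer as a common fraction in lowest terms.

3/67

Apply Bayes' rule, conditioning on where the car actually is.
If it is behind either of doors 1 and 5 (prior 5/18 each): the host has 3 equally likely choices, so probability 1/3; weight (5/18)·(1/3) = 5/54 each.
If it is behind door 2 (prior 1/3): the host has 3 equally likely choices, so probability 1/3; weight (1/3)·(1/3) = 1/9.
If it is behind door 3 (prior 1/18): the host has 4 equally likely choices, so probability 1/4; weight (1/18)·(1/4) = 1/72.
If it is behind door 4 (prior 1/18): the host opened door 4, so this case is ruled out; weight (1/18)·0 = 0.
The weights sum to 67/216.
So P(the car behind door 3 | the host opened door 4) = (1/72) / (67/216) = 3/67.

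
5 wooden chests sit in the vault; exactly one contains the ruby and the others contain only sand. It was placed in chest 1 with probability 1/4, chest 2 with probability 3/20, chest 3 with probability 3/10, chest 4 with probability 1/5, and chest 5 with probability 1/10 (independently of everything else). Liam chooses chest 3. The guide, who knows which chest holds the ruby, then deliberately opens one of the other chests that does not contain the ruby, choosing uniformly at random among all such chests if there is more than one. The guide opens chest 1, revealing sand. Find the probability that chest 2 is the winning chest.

2/9

Apply Bayes' rule, conditioning on where the ruby actually is.
If it is in chest 1 (prior 1/4): the guide opened chest 1, so this case is ruled out; weight (1/4)·0 = 0.
If it is in chest 2 (prior 3/20): the guide has 3 equally likely choices, so probability 1/3; weight (3/20)·(1/3) = 1/20.
If it is in chest 3 (prior 3/10): the guide has 4 equally likely choices, so probability 1/4; weight (3/10)·(1/4) = 3/40.
If it is in chest 4 (prior 1/5): the guide has 3 equally likely choices, so probability 1/3; weight (1/5)·(1/3) = 1/15.
If it is in chest 5 (prior 1/10): the guide has 3 equally likely choices, so probability 1/3; weight (1/10)·(1/3) = 1/30.
The weights sum to 9/40.
So P(the ruby in chest 2 | the guide opened chest 1) = (1/20) / (9/40) = 2/9.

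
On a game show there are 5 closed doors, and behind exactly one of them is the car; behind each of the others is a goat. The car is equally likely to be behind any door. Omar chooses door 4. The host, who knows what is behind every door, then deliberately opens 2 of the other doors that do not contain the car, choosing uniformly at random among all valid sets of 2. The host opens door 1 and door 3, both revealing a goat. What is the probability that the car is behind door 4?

Apply Bayes' rule, conditioning on where the car actually is.
If it is behind either of doors 1 and 3 (prior 1/5 each): that door was opened and seen not to hold the prize — ruled out; weight (1/5)·0 = 0 each.
If it is behind either of doors 2 and 5 (prior 1/5 each): the host has 3 equally likely choices, so probability 1/3; weight (1/5)·(1/3) = 1/15 each.
If it is behind door 4 (prior 1/5): the host has 6 equally likely choices, so probability 1/6; weight (1/5)·(1/6) = 1/30.
The weights sum to 1/6.
So P(the car behind door 4 | the host opened door 1 and door 3) = (1/30) / (1/6) = 1/5.

1/5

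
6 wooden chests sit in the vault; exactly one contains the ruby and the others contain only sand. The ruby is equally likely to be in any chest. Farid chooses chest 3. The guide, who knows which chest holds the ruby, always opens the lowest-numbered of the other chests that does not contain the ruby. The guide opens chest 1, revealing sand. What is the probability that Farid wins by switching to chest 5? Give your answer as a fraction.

Consider each possible location of the ruby in turn.
If it is in chest 1 (prior 1/6): the guide opened chest 1, so this case is ruled out; weight (1/6)·0 = 0.
If it is in any of chests 2, 3, 4, 5, and 6 (prior 1/6 each): chest 1 is the lowest-numbered option available, probability 1; weight (1/6)·1 = 1/6 each.
The weights sum to 5/6.
So P(the ruby in chest 5 | the guide opened chest 1) = (1/6) / (5/6) = 1/5.

1/5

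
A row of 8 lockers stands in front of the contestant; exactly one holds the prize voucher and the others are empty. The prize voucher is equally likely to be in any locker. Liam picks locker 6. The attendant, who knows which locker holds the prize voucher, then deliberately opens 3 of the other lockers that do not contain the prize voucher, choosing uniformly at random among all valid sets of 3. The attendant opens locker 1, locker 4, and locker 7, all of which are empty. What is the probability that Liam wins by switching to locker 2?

7/32

Apply Bayes' rule, conditioning on where the prize voucher actually is.
If it is in any of lockers 1, 4, and 7 (prior 1/8 each): that locker was opened and seen not to hold the prize — ruled out; weight (1/8)·0 = 0 each.
If it is in any of lockers 2, 3, 5, and 8 (prior 1/8 each): the attendant has 20 equally likely choices, so probability 1/20; weight (1/8)·(1/20) = 1/160 each.
If it is in locker 6 (prior 1/8): the attendant has 35 equally likely choices, so probability 1/35; weight (1/8)·(1/35) = 1/280.
The weights sum to 1/35.
So P(the prize voucher in locker 2 | the attendant opened locker 1, locker 4, and locker 7) = (1/160) / (1/35) = 7/32.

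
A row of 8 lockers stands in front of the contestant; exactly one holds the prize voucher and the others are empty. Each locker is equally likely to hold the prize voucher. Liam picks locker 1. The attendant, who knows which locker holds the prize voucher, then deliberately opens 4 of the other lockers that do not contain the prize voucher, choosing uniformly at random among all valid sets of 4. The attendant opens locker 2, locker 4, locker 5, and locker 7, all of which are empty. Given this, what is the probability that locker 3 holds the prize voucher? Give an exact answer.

Apply Bayes' rule, conditioning on where the prize voucher actually is.
If it is in locker 1 (prior 1/8): the attendant has 35 equally likely choices, so probability 1/35; weight (1/8)·(1/35) = 1/280.
If it is in any of lockers 2, 4, 5, and 7 (prior 1/8 each): that locker was opened and seen not to hold the prize — ruled out; weight (1/8)·0 = 0 each.
If it is in any of lockers 3, 6, and 8 (prior 1/8 each): the attendant has 15 equally likely choices, so probability 1/15; weight (1/8)·(1/15) = 1/120 each.
The weights sum to 1/35.
So P(the prize voucher in locker 3 | the attendant opened locker 2, locker 4, locker 5, and locker 7) = (1/120) / (1/35) = 7/24.

7/24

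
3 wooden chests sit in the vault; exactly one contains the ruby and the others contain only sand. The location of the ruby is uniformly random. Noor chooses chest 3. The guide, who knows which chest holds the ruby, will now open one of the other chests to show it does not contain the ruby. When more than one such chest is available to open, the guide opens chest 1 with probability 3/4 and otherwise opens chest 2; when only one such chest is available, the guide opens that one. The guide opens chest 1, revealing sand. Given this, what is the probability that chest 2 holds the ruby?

4/7

Consider each possible location of the ruby in turn.
If it is in chest 1 (prior 1/3): the guide opened chest 1, so this case is ruled out; weight (1/3)·0 = 0.
If it is in chest 2 (prior 1/3): only chest 1 is available, probability 1; weight (1/3)·1 = 1/3.
If it is in chest 3 (prior 1/3): chest 1 is available, opened with probability 3/4; weight (1/3)·(3/4) = 1/4.
The weights sum to 7/12.
So P(the ruby in chest 2 | the guide opened chest 1) = (1/3) / (7/12) = 4/7.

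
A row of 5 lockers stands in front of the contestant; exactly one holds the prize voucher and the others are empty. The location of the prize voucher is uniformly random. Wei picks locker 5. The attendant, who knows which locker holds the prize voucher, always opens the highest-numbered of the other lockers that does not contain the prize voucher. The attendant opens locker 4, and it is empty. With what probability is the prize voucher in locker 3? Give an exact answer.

1/4

Condition on the true location of the prize voucher.
If it is in any of lockers 1, 2, 3, and 5 (prior 1/5 each): locker 4 is the highest-numbered option available, probability 1; weight (1/5)·1 = 1/5 each.
If it is in locker 4 (prior 1/5): the attendant opened locker 4, so this case is ruled out; weight (1/5)·0 = 0.
The weights sum to 4/5.
So P(the prize voucher in locker 3 | the attendant opened locker 4) = (1/5) / (4/5) = 1/4.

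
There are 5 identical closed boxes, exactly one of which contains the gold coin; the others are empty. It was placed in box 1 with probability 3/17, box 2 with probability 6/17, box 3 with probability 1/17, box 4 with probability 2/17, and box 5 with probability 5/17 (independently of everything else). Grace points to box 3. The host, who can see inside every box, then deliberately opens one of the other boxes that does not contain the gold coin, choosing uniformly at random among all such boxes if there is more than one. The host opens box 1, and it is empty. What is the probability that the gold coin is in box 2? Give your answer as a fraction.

24/55

Apply Bayes' rule, conditioning on where the gold coin actually is.
If it is in box 1 (prior 3/17): the host opened box 1, so this case is ruled out; weight (3/17)·0 = 0.
If it is in box 2 (prior 6/17): the host has 3 equally likely choices, so probability 1/3; weight (6/17)·(1/3) = 2/17.
If it is in box 3 (prior 1/17): the host has 4 equally likely choices, so probability 1/4; weight (1/17)·(1/4) = 1/68.
If it is in box 4 (prior 2/17): the host has 3 equally likely choices, so probability 1/3; weight (2/17)·(1/3) = 2/51.
If it is in box 5 (prior 5/17): the host has 3 equally likely choices, so probability 1/3; weight (5/17)·(1/3) = 5/51.
The weights sum to 55/204.
So P(the gold coin in box 2 | the host opened box 1) = (2/17) / (55/204) = 24/55.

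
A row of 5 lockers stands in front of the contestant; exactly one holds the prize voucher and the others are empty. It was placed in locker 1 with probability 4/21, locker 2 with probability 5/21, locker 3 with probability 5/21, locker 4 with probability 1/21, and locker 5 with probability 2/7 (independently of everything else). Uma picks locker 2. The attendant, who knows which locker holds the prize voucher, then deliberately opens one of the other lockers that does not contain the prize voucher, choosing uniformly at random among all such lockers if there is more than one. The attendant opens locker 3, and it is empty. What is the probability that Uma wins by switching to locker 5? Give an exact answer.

Apply Bayes' rule, conditioning on where the prize voucher actually is.
If it is in locker 1 (prior 4/21): the attendant has 3 equally likely choices, so probability 1/3; weight (4/21)·(1/3) = 4/63.
If it is in locker 2 (prior 5/21): the attendant has 4 equally likely choices, so probability 1/4; weight (5/21)·(1/4) = 5/84.
If it is in locker 3 (prior 5/21): the attendant opened locker 3, so this case is ruled out; weight (5/21)·0 = 0.
If it is in locker 4 (prior 1/21): the attendant has 3 equally likely choices, so probability 1/3; weight (1/21)·(1/3) = 1/63.
If it is in locker 5 (prior 2/7): the attendant has 3 equally likely choices, so probability 1/3; weight (2/7)·(1/3) = 2/21.
The weights sum to 59/252.
So P(the prize voucher in locker 5 | the attendant opened locker 3) = (2/21) / (59/252) = 24/59.

24/59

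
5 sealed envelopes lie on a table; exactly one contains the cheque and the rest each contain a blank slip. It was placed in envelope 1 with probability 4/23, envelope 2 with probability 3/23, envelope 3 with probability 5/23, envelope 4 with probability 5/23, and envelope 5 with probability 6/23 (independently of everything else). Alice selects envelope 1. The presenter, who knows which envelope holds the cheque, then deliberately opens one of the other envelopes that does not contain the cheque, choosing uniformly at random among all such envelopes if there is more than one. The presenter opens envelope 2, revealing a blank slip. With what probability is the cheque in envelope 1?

Consider each possible location of the cheque in turn.
If it is in envelope 1 (prior 4/23): the presenter has 4 equally likely choices, so probability 1/4; weight (4/23)·(1/4) = 1/23.
If it is in envelope 2 (prior 3/23): the presenter opened envelope 2, so this case is ruled out; weight (3/23)·0 = 0.
If it is in either of envelopes 3 and 4 (prior 5/23 each): the presenter has 3 equally likely choices, so probability 1/3; weight (5/23)·(1/3) = 5/69 each.
If it is in envelope 5 (prior 6/23): the presenter has 3 equally likely choices, so probability 1/3; weight (6/23)·(1/3) = 2/23.
The weights sum to 19/69.
So P(the cheque in envelope 1 | the presenter opened envelope 2) = (1/23) / (19/69) = 3/19.

3/19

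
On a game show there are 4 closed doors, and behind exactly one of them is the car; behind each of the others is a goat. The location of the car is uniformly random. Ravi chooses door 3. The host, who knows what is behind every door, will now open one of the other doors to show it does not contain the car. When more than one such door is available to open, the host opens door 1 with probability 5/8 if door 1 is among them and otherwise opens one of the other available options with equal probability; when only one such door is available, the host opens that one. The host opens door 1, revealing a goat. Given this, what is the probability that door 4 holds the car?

1/3

Consider each possible location of the car in turn.
If it is behind door 1 (prior 1/4): the host opened door 1, so this case is ruled out; weight (1/4)·0 = 0.
If it is behind any of doors 2, 3, and 4 (prior 1/4 each): door 1 is available, opened with probability 5/8; weight (1/4)·(5/8) = 5/32 each.
The weights sum to 15/32.
So P(the car behind door 4 | the host opened door 1) = (5/32) / (15/32) = 1/3.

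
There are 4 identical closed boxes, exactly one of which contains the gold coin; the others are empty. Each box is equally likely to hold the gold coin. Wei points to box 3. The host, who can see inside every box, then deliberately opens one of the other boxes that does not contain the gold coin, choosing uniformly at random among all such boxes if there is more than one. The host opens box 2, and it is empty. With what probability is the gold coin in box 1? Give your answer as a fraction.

Condition on the true location of the gold coin.
If it is in either of boxes 1 and 4 (prior 1/4 each): the host has 2 equally likely choices, so probability 1/2; weight (1/4)·(1/2) = 1/8 each.
If it is in box 2 (prior 1/4): the host opened box 2, so this case is ruled out; weight (1/4)·0 = 0.
If it is in box 3 (prior 1/4): the host has 3 equally likely choices, so probability 1/3; weight (1/4)·(1/3) = 1/12.
The weights sum to 1/3.
So P(the gold coin in box 1 | the host opened box 2) = (1/8) / (1/3) = 3/8.

3/8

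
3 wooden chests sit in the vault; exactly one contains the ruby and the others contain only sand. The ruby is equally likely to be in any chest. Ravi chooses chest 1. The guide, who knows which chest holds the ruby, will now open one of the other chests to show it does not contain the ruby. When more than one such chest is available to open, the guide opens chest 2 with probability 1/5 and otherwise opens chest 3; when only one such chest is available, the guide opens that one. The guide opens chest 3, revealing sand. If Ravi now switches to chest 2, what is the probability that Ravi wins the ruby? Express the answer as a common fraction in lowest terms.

Consider each possible location of the ruby in turn.
If it is in chest 1 (prior 1/3): chest 2 is available but not opened, probability 4/5; weight (1/3)·(4/5) = 4/15.
If it is in chest 2 (prior 1/3): only chest 3 is available, probability 1; weight (1/3)·1 = 1/3.
If it is in chest 3 (prior 1/3): the guide opened chest 3, so this case is ruled out; weight (1/3)·0 = 0.
The weights sum to 3/5.
So P(the ruby in chest 2 | the guide opened chest 3) = (1/3) / (3/5) = 5/9.

5/9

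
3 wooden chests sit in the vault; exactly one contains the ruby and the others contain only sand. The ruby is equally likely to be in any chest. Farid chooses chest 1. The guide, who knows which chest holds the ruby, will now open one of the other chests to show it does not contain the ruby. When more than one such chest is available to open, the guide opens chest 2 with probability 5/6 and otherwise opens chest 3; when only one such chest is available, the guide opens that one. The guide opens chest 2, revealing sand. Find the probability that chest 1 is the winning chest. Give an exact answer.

5/11

Consider each possible location of the ruby in turn.
If it is in chest 1 (prior 1/3): chest 2 is available, opened with probability 5/6; weight (1/3)·(5/6) = 5/18.
If it is in chest 2 (prior 1/3): the guide opened chest 2, so this case is ruled out; weight (1/3)·0 = 0.
If it is in chest 3 (prior 1/3): only chest 2 is available, probability 1; weight (1/3)·1 = 1/3.
The weights sum to 11/18.
So P(the ruby in chest 1 | the guide opened chest 2) = (5/18) / (11/18) = 5/11.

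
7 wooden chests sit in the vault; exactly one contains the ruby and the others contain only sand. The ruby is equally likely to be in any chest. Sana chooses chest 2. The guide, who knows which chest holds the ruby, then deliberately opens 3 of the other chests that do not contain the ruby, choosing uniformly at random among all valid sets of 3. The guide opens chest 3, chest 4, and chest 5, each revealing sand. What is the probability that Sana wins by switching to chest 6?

Condition on the true location of the ruby.
If it is in any of chests 1, 6, and 7 (prior 1/7 each): the guide has 10 equally likely choices, so probability 1/10; weight (1/7)·(1/10) = 1/70 each.
If it is in chest 2 (prior 1/7): the guide has 20 equally likely choices, so probability 1/20; weight (1/7)·(1/20) = 1/140.
If it is in any of chests 3, 4, and 5 (prior 1/7 each): that chest was opened and seen not to hold the prize — ruled out; weight (1/7)·0 = 0 each.
The weights sum to 1/20.
So P(the ruby in chest 6 | the guide opened chest 3, chest 4, and chest 5) = (1/70) / (1/20) = 2/7.

2/7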